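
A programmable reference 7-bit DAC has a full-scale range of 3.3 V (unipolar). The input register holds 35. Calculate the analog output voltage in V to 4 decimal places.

LSB = 3.3 V / 2^7 = 25.781 mV.
V_out = 0 + 35 × 0.0257812 V = 0.902344 V.

0.9023 V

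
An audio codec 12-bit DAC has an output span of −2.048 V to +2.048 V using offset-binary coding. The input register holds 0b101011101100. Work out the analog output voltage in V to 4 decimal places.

LSB = 4.096 V / 2^12 = 1.000 mV.
Code 0b101011101100 = 2796 decimal.
V_out = (−2.048) + 2796 × 0.001 V = 0.748 V.

0.7480 V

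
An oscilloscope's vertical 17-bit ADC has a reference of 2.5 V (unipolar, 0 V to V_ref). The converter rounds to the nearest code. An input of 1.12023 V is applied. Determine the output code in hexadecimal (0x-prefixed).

code 0xE56C (decimal 58732)

Full-scale span = 2.5 V; LSB = 2.5/2^17 = 19.07 µV.
(V_in − V_low)/LSB = (1.12023 − 0) / 1.90735e-05 = 58732.315.
round(58732.315) = 58732.
In hexadecimal (0x-prefixed): 0xE56C.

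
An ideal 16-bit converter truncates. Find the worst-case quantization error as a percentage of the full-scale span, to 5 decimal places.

Truncating → worst-case error = 1 LSB = V_FS/2^16, so 100/65536 = 0.00152588 % of full scale.

0.00153 %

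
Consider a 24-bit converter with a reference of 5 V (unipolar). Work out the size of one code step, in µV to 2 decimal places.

Full-scale span = 5 V.
LSB = 5 / 2^24 = 5 / 16777216 = 2.98023e-07 V = 0.30 µV.

0.30 µV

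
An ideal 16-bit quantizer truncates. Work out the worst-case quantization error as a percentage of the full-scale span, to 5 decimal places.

Truncating → worst-case error = 1 LSB = V_FS/2^16, so 100/65536 = 0.00152588 % of full scale.

0.00153 %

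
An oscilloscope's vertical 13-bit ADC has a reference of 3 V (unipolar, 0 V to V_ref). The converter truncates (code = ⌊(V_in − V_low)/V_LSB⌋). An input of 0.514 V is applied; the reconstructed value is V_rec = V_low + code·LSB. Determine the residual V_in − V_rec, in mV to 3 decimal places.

One LSB is 3 V / 8192 = 366.21 µV.
(0.514 − 0)/0.000366211 = 1403.5627; ⌊·⌋ gives code 1403.
V_rec = 0 + 1403·0.000366211 = 0.51379395 V.
Difference: 0.000206055 V → 0.206 mV.

0.206 mV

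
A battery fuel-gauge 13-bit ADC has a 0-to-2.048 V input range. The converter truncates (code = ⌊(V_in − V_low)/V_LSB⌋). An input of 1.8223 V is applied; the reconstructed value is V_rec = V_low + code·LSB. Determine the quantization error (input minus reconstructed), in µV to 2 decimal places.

50.00 µV

Step size: 2.048 V ÷ 2^13 = 250.00 µV.
(V_in − V_low)/LSB = (1.8223 − 0)/0.00025 = 7289.2000 → code 7289 (floor).
V_rec = 0 + 7289·0.00025 = 1.82225 V.
Error = 1.8223 − 1.82225 = 5e-05 V = 50.00 µV.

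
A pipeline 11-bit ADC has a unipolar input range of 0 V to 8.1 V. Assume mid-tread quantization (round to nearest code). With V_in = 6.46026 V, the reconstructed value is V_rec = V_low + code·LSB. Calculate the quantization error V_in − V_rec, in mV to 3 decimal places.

1.617 mV

One LSB is 8.1 V / 2048 = 3.955 mV.
(6.46026 − 0)/0.00395508 = 1633.4089; round gives code 1633.
V_rec = 0 + 1633·0.00395508 = 6.4586426 V.
Error = 6.46026 − 6.4586426 = 0.00161742 V = 1.617 mV.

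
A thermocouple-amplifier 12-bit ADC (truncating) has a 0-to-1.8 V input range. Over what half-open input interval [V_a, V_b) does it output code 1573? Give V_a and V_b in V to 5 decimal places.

LSB = 1.8/2^12 = 439.45 µV.
V_a = V_low + 1573·LSB = 0.69126 V; V_b = V_low + 1574·LSB = 0.691699 V.

[0.69126 V, 0.69170 V)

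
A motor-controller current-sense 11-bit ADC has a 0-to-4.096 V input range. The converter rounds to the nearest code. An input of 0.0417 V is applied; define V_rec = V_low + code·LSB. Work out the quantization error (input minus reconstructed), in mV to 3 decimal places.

LSB = 4.096/2^11 = 2.000 mV.
(V_in − V_low)/LSB = (0.0417 − 0)/0.002 = 20.8500 → code 21 (round).
Code 21 maps back to 0 + 21×0.002 V = 0.042 V.
Difference: -0.0003 V → -0.300 mV.

-0.300 mV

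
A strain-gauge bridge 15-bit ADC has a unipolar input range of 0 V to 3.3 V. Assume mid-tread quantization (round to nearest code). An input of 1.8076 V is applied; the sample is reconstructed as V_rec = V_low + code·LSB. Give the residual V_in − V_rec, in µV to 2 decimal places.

One LSB is 3.3 V / 32768 = 100.71 µV.
(1.8076 − 0)/0.000100708 = 17948.9202; round gives code 17949.
Reconstructed: 1.807608 V.
V_in − V_rec = -8.03223e-06 V = -8.03 µV.

-8.03 µV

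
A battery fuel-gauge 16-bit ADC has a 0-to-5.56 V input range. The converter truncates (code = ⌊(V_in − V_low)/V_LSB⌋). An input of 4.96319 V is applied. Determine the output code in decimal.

code 58501

With 65536 levels over 5.56 V, one step is 84.84 µV.
(4.96319 − 0) / 8.48389e-05 = 58501.370 LSBs.
⌊·⌋(58501.370) = 58501.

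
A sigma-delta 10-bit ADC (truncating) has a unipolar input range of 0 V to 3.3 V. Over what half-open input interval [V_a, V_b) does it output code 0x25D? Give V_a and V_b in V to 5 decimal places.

[1.94971 V, 1.95293 V)

LSB = 3.3/2^10 = 3.223 mV.
Code 0x25D = 605 decimal.
V_a = V_low + 605·LSB = 1.94971 V; V_b = V_low + 606·LSB = 1.95293 V.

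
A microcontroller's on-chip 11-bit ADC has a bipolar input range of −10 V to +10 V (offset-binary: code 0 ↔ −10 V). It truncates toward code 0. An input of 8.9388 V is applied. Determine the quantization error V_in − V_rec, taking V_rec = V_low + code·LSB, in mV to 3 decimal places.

Step size: 20 V ÷ 2^11 = 9.766 mV.
(8.9388 − (−10))/0.00976562 = 1939.3331; ⌊·⌋ gives code 1939.
V_rec = (−10) + 1939·0.00976562 = 8.9355469 V.
Difference: 0.00325312 V → 3.253 mV.

3.253 mV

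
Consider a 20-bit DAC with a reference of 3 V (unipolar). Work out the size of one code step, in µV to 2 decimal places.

2.86 µV

Full-scale span = 3 V.
LSB = 3 / 2^20 = 3 / 1048576 = 2.86102e-06 V = 2.86 µV.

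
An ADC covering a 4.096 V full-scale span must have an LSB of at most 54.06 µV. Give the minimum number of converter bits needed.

Number of steps required ≥ 4.096 V / 54.06 µV = 75767.67.
Need 2^N ≥ 75767.67; 2^16 = 65536, 2^17 = 131072.
Minimum N = 17.

17 bits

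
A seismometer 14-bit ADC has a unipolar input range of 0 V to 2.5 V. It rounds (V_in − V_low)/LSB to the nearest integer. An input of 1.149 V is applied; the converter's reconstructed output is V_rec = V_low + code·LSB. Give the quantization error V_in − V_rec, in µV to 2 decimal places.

LSB = 2.5/2^14 = 152.59 µV.
(V_in − V_low)/LSB = (1.149 − 0)/0.000152588 = 7530.0864 → code 7530 (round).
Reconstructed: 1.1489868 V.
Difference: 1.31836e-05 V → 13.18 µV.

13.18 µV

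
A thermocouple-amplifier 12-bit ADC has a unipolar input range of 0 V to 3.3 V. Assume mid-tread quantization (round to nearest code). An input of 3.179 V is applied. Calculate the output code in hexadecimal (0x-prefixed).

Full-scale span = 3.3 V; LSB = 3.3/2^12 = 0.806 mV.
(V_in − V_low)/LSB = (3.179 − 0) / 0.000805664 = 3945.813.
So the output code is 3946.
In hexadecimal (0x-prefixed): 0xF6A.

code 0xF6A (decimal 3946)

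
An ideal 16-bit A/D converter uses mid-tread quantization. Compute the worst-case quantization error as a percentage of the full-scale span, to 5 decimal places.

Rounding → worst-case error = ½ LSB = V_FS/2^17, so 100/131072 = 0.000762939 % of full scale.

0.00076 %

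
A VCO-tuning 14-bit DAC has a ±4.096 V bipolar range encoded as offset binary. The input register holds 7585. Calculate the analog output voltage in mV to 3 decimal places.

LSB = 8.192 V / 2^14 = 0.500 mV.
V_out = (−4.096) + 7585 × 0.0005 V = -0.3035 V.
= -303.500 mV.

-303.500 mV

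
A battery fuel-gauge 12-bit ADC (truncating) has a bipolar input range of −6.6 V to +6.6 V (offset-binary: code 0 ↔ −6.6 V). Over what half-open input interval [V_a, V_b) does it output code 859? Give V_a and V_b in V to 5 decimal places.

[-3.83174 V, -3.82852 V)

LSB = 13.2/2^12 = 3.223 mV.
V_a = V_low + 859·LSB = -3.83174 V; V_b = V_low + 860·LSB = -3.82852 V.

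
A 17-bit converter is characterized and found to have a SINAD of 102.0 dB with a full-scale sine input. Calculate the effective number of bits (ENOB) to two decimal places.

16.65 bits

ENOB = (SINAD − 1.76) / 6.02 = (102.0 − 1.76)/6.02 = 16.651.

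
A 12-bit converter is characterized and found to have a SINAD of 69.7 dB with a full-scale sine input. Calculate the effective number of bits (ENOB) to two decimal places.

ENOB = (SINAD − 1.76) / 6.02 = (69.7 − 1.76)/6.02 = 11.286.

11.29 bits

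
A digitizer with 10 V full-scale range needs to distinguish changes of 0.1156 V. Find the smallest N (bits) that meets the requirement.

Number of steps required ≥ 10 V / 0.1156 V = 86.51.
Need 2^N ≥ 86.51; 2^6 = 64, 2^7 = 128.
Minimum N = 7.

7 bits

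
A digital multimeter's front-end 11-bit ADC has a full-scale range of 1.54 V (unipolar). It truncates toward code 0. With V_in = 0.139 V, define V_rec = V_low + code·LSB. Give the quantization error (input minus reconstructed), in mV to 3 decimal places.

Step size: 1.54 V ÷ 2^11 = 0.752 mV.
(V_in − V_low)/LSB = (0.139 − 0)/0.000751953 = 184.8519 → code 184 (floor).
Code 184 maps back to 0 + 184×0.000751953 V = 0.13835938 V.
V_in − V_rec = 0.000640625 V = 0.641 mV.

0.641 mV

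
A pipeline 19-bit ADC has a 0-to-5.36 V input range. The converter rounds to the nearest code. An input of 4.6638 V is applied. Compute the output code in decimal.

LSB = 5.36 V / 524288 = 10.22 µV.
Input sits at 456189.249 steps above V_low.
round(456189.249) = 456189.

code 456189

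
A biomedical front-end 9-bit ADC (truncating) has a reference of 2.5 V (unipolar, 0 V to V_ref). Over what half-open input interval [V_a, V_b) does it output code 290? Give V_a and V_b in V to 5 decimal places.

[1.41602 V, 1.42090 V)

LSB = 2.5/2^9 = 4.883 mV.
V_a = V_low + 290·LSB = 1.41602 V; V_b = V_low + 291·LSB = 1.4209 V.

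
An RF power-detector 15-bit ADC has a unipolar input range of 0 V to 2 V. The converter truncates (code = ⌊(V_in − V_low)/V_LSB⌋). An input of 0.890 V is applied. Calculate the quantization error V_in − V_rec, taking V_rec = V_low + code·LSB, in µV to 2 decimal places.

46.39 µV

LSB = 2/2^15 = 61.04 µV.
Scaled input = 14581.7600 LSBs, so code = 14581.
Reconstructed: 0.88995361 V.
Error = 0.890 − 0.88995361 = 4.63867e-05 V = 46.39 µV.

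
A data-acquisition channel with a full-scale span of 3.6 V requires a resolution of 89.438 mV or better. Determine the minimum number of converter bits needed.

Number of steps required ≥ 3.6 V / 89.438 mV = 40.25.
Need 2^N ≥ 40.25; 2^5 = 32, 2^6 = 64.
Minimum N = 6.

6 bits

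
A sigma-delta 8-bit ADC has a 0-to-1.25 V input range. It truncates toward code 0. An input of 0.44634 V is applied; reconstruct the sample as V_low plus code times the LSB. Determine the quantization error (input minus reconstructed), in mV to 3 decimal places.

One LSB is 1.25 V / 256 = 4.883 mV.
(0.44634 − 0)/0.00488281 = 91.4104; ⌊·⌋ gives code 91.
Reconstructed: 0.44433594 V.
Error = 0.44634 − 0.44433594 = 0.00200406 V = 2.004 mV.

2.004 mV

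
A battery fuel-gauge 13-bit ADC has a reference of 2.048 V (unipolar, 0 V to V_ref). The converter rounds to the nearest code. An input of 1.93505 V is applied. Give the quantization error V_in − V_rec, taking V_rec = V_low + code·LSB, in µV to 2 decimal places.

Step size: 2.048 V ÷ 2^13 = 250.00 µV.
(1.93505 − 0)/0.00025 = 7740.2000; round gives code 7740.
V_rec = 0 + 7740·0.00025 = 1.935 V.
Difference: 5e-05 V → 50.00 µV.

50.00 µV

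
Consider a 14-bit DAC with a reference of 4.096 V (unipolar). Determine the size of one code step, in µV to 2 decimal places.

250.00 µV

Full-scale span = 4.096 V.
LSB = 4.096 / 2^14 = 4.096 / 16384 = 0.00025 V = 250.00 µV.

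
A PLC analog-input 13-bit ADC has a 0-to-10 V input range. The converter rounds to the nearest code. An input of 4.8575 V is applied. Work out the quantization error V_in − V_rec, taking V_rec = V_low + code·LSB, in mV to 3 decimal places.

Step size: 10 V ÷ 2^13 = 1.221 mV.
(V_in − V_low)/LSB = (4.8575 − 0)/0.0012207 = 3979.2640 → code 3979 (round).
Reconstructed: 4.8571777 V.
Difference: 0.000322266 V → 0.322 mV.

0.322 mV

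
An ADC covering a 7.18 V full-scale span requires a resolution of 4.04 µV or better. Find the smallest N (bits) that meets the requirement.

21 bits

Number of steps required ≥ 7.18 V / 4.04 µV = 1777227.72.
Need 2^N ≥ 1777227.72; 2^20 = 1048576, 2^21 = 2097152.
Minimum N = 21.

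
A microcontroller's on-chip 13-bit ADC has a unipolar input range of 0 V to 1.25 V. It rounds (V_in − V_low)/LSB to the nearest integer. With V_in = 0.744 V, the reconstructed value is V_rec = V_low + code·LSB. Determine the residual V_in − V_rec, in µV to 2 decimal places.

One LSB is 1.25 V / 8192 = 152.59 µV.
(V_in − V_low)/LSB = (0.744 − 0)/0.000152588 = 4875.8784 → code 4876 (round).
Reconstructed: 0.74401855 V.
V_in − V_rec = -1.85547e-05 V = -18.55 µV.

-18.55 µV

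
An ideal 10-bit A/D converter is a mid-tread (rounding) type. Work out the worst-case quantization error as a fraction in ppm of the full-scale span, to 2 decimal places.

Rounding → worst-case error = ½ LSB = V_FS/2^11, so 1e+06/2048 = 488.281 ppm of full scale.

488.28 ppm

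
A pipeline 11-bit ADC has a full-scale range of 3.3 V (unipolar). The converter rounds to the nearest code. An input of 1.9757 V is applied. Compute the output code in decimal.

code 1226

With 2048 levels over 3.3 V, one step is 1.611 mV.
(V_in − V_low)/LSB = (1.9757 − 0) / 0.00161133 = 1226.131.
So the output code is 1226.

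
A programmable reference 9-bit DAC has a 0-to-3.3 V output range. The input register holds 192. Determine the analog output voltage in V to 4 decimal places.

1.2375 V

LSB = 3.3 V / 2^9 = 6.445 mV.
V_out = 0 + 192 × 0.00644531 V = 1.2375 V.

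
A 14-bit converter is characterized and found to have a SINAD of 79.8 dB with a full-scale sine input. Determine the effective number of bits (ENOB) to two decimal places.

12.96 bits

ENOB = (SINAD − 1.76) / 6.02 = (79.8 − 1.76)/6.02 = 12.963.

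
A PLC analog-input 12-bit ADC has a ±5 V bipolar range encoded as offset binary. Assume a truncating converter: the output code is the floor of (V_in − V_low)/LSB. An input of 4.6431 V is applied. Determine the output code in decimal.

LSB = 10 V / 4096 = 2.441 mV.
Input sits at 3949.814 steps above V_low.
⌊·⌋(3949.814) = 3949.

code 3949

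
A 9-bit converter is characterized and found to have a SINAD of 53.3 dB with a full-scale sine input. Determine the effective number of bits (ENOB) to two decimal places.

ENOB = (SINAD − 1.76) / 6.02 = (53.3 − 1.76)/6.02 = 8.561.

8.56 bits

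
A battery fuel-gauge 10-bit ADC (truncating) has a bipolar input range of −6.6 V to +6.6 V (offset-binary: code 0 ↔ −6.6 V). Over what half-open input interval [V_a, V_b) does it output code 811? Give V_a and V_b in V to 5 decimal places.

[3.85430 V, 3.86719 V)

LSB = 13.2/2^10 = 12.891 mV.
V_a = V_low + 811·LSB = 3.8543 V; V_b = V_low + 812·LSB = 3.86719 V.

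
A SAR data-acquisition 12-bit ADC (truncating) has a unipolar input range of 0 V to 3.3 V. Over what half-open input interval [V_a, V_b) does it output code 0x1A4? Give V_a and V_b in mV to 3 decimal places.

LSB = 3.3/2^12 = 0.806 mV.
Code 0x1A4 = 420 decimal.
V_a = V_low + 420·LSB = 0.338379 V; V_b = V_low + 421·LSB = 0.339185 V.

[338.379 mV, 339.185 mV)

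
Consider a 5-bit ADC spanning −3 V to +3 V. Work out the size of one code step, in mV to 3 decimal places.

Full-scale span = 6 V.
LSB = 6 / 2^5 = 6 / 32 = 0.1875 V = 187.500 mV.

187.500 mV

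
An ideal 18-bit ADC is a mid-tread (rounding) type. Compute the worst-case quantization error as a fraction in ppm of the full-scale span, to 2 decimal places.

Rounding → worst-case error = ½ LSB = V_FS/2^19, so 1e+06/524288 = 1.90735 ppm of full scale.

1.91 ppm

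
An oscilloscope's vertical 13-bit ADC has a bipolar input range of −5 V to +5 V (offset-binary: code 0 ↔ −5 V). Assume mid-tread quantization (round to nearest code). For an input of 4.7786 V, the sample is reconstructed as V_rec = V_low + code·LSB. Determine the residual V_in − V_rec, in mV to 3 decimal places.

One LSB is 10 V / 8192 = 1.221 mV.
Scaled input = 8010.6291 LSBs, so code = 8011.
Reconstructed: 4.7790527 V.
Error = 4.7786 − 4.7790527 = -0.000452734 V = -0.453 mV.

-0.453 mV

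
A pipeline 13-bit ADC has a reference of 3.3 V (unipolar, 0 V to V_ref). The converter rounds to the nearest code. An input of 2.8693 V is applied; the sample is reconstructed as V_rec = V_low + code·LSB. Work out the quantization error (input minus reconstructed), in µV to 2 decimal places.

LSB = 3.3/2^13 = 402.83 µV.
(V_in − V_low)/LSB = (2.8693 − 0)/0.000402832 = 7122.8199 → code 7123 (round).
Code 7123 maps back to 0 + 7123×0.000402832 V = 2.8693726 V.
Difference: -7.25586e-05 V → -72.56 µV.

-72.56 µV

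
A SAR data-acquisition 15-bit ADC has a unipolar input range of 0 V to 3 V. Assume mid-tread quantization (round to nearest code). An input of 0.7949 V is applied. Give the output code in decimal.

code 8682

LSB = 3 V / 32768 = 91.55 µV.
Input sits at 8682.428 steps above V_low.
round(8682.428) = 8682.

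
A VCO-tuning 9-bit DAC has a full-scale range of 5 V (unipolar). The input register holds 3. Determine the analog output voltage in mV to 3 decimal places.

LSB = 5 V / 2^9 = 9.766 mV.
V_out = 0 + 3 × 0.00976562 V = 0.0292969 V.
= 29.297 mV.

29.297 mV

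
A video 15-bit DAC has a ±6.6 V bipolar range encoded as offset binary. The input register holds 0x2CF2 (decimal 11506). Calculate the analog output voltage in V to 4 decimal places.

LSB = 13.2 V / 2^15 = 402.83 µV.
Code 0x2CF2 = 11506 decimal.
V_out = (−6.6) + 11506 × 0.000402832 V = -1.96501 V.

-1.9650 V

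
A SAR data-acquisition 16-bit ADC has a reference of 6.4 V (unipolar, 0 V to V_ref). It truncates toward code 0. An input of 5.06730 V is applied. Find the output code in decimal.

Full-scale span = 6.4 V; LSB = 6.4/2^16 = 97.66 µV.
(V_in − V_low)/LSB = (5.06730 − 0) / 9.76563e-05 = 51889.152.
⌊·⌋(51889.152) = 51889.

code 51889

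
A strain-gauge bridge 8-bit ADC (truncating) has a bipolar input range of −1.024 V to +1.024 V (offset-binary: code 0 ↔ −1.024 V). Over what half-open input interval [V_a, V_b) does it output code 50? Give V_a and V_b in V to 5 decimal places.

[-0.62400 V, -0.61600 V)

LSB = 2.048/2^8 = 8.000 mV.
V_a = V_low + 50·LSB = -0.624 V; V_b = V_low + 51·LSB = -0.616 V.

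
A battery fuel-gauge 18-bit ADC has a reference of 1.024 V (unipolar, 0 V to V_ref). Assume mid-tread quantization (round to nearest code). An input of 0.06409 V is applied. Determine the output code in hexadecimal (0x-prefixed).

code 0x4017 (decimal 16407)

LSB = 1.024 V / 262144 = 3.91 µV.
(0.06409 − 0) / 3.90625e-06 = 16407.040 LSBs.
round(16407.040) = 16407.
In hexadecimal (0x-prefixed): 0x4017.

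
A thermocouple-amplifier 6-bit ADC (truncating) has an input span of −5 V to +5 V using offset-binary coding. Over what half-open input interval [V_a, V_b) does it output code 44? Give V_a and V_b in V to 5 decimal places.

[1.87500 V, 2.03125 V)

LSB = 10/2^6 = 156.250 mV.
V_a = V_low + 44·LSB = 1.875 V; V_b = V_low + 45·LSB = 2.03125 V.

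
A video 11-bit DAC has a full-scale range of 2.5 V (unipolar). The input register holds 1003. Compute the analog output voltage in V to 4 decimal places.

1.2244 V

LSB = 2.5 V / 2^11 = 1.221 mV.
V_out = 0 + 1003 × 0.0012207 V = 1.22437 V.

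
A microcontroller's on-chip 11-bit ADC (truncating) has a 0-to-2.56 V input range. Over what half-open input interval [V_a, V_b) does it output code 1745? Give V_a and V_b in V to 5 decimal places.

LSB = 2.56/2^11 = 1.250 mV.
V_a = V_low + 1745·LSB = 2.18125 V; V_b = V_low + 1746·LSB = 2.1825 V.

[2.18125 V, 2.18250 V)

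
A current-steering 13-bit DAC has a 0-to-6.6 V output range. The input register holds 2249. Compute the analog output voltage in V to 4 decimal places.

LSB = 6.6 V / 2^13 = 0.806 mV.
V_out = 0 + 2249 × 0.000805664 V = 1.81194 V.

1.8119 V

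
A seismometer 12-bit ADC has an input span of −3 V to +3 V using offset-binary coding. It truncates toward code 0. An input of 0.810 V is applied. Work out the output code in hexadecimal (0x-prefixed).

With 4096 levels over 6 V, one step is 1.465 mV.
Input sits at 2600.960 steps above V_low.
So the output code is 2600.
In hexadecimal (0x-prefixed): 0xA28.

code 0xA28 (decimal 2600)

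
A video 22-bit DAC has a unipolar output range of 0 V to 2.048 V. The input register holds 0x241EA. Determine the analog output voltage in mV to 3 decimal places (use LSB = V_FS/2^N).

72.239 mV

LSB = 2.048 V / 2^22 = 0.49 µV.
Code 0x241EA = 147946 decimal.
V_out = 0 + 147946 × 4.88281e-07 V = 0.0722393 V.
= 72.239 mV.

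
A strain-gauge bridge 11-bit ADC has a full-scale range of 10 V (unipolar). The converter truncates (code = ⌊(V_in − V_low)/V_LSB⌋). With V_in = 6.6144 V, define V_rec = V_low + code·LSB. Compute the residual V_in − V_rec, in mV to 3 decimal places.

Step size: 10 V ÷ 2^11 = 4.883 mV.
(V_in − V_low)/LSB = (6.6144 − 0)/0.00488281 = 1354.6291 → code 1354 (floor).
V_rec = 0 + 1354·0.00488281 = 6.6113281 V.
Difference: 0.00307187 V → 3.072 mV.

3.072 mV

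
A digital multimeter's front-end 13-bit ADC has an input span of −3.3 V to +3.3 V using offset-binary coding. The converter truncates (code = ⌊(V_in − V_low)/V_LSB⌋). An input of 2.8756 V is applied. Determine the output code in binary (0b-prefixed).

LSB = 6.6 V / 8192 = 0.806 mV.
(2.8756 − (−3.3)) / 0.000805664 = 7665.230 LSBs.
Floor → code 7665.
In binary (0b-prefixed): 0b1110111110001.

code 0b1110111110001 (decimal 7665)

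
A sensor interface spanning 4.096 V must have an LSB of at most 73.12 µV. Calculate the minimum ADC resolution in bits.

16 bits

Number of steps required ≥ 4.096 V / 73.12 µV = 56017.51.
Need 2^N ≥ 56017.51; 2^15 = 32768, 2^16 = 65536.
Minimum N = 16.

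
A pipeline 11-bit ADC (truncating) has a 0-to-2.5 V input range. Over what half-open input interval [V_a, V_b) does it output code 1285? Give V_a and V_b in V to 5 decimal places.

[1.56860 V, 1.56982 V)

LSB = 2.5/2^11 = 1.221 mV.
V_a = V_low + 1285·LSB = 1.5686 V; V_b = V_low + 1286·LSB = 1.56982 V.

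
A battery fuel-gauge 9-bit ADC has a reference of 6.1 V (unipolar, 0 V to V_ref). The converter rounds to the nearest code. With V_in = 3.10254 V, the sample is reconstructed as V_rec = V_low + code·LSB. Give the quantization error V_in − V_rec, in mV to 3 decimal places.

4.884 mV

Step size: 6.1 V ÷ 2^9 = 11.914 mV.
Scaled input = 260.4099 LSBs, so code = 260.
Reconstructed: 3.0976562 V.
Error = 3.10254 − 3.0976562 = 0.00488375 V = 4.884 mV.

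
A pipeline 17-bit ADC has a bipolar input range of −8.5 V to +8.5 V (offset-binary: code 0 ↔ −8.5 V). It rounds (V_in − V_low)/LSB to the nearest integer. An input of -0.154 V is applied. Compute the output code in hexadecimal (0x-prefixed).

code 0xFB5D (decimal 64349)

With 131072 levels over 17 V, one step is 129.70 µV.
(-0.154 − (−8.5)) / 0.0001297 = 64348.642 LSBs.
round(64348.642) = 64349.
In hexadecimal (0x-prefixed): 0xFB5D.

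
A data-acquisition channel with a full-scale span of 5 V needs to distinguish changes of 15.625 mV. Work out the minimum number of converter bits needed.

Number of steps required ≥ 5 V / 15.625 mV = 320.00.
Need 2^N ≥ 320.00; 2^8 = 256, 2^9 = 512.
Minimum N = 9.

9 bits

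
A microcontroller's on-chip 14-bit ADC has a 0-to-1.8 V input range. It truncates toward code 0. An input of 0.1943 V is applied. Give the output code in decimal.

code 1768

Full-scale span = 1.8 V; LSB = 1.8/2^14 = 109.86 µV.
(0.1943 − 0) / 0.000109863 = 1768.562 LSBs.
So the output code is 1768.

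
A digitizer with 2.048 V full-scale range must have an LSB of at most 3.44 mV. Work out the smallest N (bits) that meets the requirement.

10 bits

Number of steps required ≥ 2.048 V / 3.44 mV = 595.35.
Need 2^N ≥ 595.35; 2^9 = 512, 2^10 = 1024.
Minimum N = 10.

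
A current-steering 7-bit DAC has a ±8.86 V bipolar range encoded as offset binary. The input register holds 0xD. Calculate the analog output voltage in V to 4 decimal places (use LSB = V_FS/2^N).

-7.0603 V

LSB = 17.72 V / 2^7 = 138.438 mV.
Code 0xD = 13 decimal.
V_out = (−8.86) + 13 × 0.138437 V = -7.06031 V.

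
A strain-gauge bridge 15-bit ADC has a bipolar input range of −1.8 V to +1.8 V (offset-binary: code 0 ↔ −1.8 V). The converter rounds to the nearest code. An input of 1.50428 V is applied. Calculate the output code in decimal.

code 30076

With 32768 levels over 3.6 V, one step is 109.86 µV.
(1.50428 − (−1.8)) / 0.000109863 = 30076.291 LSBs.
Round → code 30076.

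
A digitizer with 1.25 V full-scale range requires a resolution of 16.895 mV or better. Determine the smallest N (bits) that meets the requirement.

Number of steps required ≥ 1.25 V / 16.895 mV = 73.99.
Need 2^N ≥ 73.99; 2^6 = 64, 2^7 = 128.
Minimum N = 7.

7 bits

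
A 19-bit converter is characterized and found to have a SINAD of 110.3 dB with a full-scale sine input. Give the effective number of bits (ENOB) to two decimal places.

18.03 bits

ENOB = (SINAD − 1.76) / 6.02 = (110.3 − 1.76)/6.02 = 18.030.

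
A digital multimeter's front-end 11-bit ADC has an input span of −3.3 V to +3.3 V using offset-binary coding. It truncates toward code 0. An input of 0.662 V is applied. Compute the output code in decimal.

With 2048 levels over 6.6 V, one step is 3.223 mV.
Input sits at 1229.421 steps above V_low.
Floor → code 1229.

code 1229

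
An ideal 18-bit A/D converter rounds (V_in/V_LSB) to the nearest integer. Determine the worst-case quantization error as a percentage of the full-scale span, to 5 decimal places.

Rounding → worst-case error = ½ LSB = V_FS/2^19, so 100/524288 = 0.000190735 % of full scale.

0.00019 %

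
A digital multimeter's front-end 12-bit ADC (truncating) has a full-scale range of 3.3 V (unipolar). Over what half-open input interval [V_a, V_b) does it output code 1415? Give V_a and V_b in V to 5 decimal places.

LSB = 3.3/2^12 = 0.806 mV.
V_a = V_low + 1415·LSB = 1.14001 V; V_b = V_low + 1416·LSB = 1.14082 V.

[1.14001 V, 1.14082 V)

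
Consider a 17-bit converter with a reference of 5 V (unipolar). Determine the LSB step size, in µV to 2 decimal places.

38.15 µV

Full-scale span = 5 V.
LSB = 5 / 2^17 = 5 / 131072 = 3.8147e-05 V = 38.15 µV.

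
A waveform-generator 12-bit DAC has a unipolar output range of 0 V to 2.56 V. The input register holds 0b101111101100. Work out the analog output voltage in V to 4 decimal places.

1.9075 V

LSB = 2.56 V / 2^12 = 0.625 mV.
Code 0b101111101100 = 3052 decimal.
V_out = 0 + 3052 × 0.000625 V = 1.9075 V.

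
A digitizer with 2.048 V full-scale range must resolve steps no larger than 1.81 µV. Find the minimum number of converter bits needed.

21 bits

Number of steps required ≥ 2.048 V / 1.81 µV = 1131491.71.
Need 2^N ≥ 1131491.71; 2^20 = 1048576, 2^21 = 2097152.
Minimum N = 21.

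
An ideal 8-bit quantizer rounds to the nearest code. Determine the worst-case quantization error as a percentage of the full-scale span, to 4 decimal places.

Rounding → worst-case error = ½ LSB = V_FS/2^9, so 100/512 = 0.195312 % of full scale.

0.1953 %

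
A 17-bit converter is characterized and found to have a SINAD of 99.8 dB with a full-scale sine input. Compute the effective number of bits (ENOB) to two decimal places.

16.29 bits

ENOB = (SINAD − 1.76) / 6.02 = (99.8 − 1.76)/6.02 = 16.286.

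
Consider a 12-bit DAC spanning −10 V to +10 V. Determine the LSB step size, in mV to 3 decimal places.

4.883 mV

Full-scale span = 20 V.
LSB = 20 / 2^12 = 20 / 4096 = 0.00488281 V = 4.883 mV.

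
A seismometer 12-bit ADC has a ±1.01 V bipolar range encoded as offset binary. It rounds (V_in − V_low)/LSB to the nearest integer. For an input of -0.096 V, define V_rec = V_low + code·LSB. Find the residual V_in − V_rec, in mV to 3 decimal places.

0.167 mV

LSB = 2.02/2^12 = 493.16 µV.
Scaled input = 1853.3386 LSBs, so code = 1853.
Reconstructed: -0.096166992 V.
Difference: 0.000166992 V → 0.167 mV.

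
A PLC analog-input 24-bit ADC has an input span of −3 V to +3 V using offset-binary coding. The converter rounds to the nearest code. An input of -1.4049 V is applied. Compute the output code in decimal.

code 4460223

With 16777216 levels over 6 V, one step is 0.36 µV.
(V_in − V_low)/LSB = (-1.4049 − (−3)) / 3.57628e-07 = 4460222.874.
round(4460222.874) = 4460223.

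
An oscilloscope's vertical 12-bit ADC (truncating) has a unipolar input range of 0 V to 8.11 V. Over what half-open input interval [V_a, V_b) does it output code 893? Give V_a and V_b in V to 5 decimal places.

LSB = 8.11/2^12 = 1.980 mV.
V_a = V_low + 893·LSB = 1.76812 V; V_b = V_low + 894·LSB = 1.7701 V.

[1.76812 V, 1.77010 V)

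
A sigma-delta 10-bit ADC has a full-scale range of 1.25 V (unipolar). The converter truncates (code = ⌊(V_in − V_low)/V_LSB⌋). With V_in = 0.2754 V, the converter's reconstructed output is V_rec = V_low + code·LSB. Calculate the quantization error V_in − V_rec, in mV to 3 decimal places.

0.742 mV

One LSB is 1.25 V / 1024 = 1.221 mV.
Scaled input = 225.6077 LSBs, so code = 225.
Reconstructed: 0.2746582 V.
Difference: 0.000741797 V → 0.742 mV.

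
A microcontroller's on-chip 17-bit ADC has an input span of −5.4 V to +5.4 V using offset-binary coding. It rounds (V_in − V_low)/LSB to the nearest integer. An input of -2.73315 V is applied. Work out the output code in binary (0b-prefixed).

code 0b111111001101110 (decimal 32366)

With 131072 levels over 10.8 V, one step is 82.40 µV.
(V_in − V_low)/LSB = (-2.73315 − (−5.4)) / 8.23975e-05 = 32365.682.
Round → code 32366.
In binary (0b-prefixed): 0b111111001101110.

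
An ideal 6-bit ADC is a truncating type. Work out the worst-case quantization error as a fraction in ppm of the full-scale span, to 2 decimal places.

Truncating → worst-case error = 1 LSB = V_FS/2^6, so 1e+06/64 = 15625 ppm of full scale.

15625.00 ppm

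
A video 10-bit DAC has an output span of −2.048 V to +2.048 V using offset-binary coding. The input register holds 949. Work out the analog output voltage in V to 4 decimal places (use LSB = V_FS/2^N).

1.7480 V

LSB = 4.096 V / 2^10 = 4.000 mV.
V_out = (−2.048) + 949 × 0.004 V = 1.748 V.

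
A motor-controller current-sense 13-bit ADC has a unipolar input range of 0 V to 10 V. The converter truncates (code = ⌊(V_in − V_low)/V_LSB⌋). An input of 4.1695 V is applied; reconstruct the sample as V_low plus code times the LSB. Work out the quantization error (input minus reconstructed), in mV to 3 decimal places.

0.799 mV

One LSB is 10 V / 8192 = 1.221 mV.
(V_in − V_low)/LSB = (4.1695 − 0)/0.0012207 = 3415.6544 → code 3415 (floor).
Code 3415 maps back to 0 + 3415×0.0012207 V = 4.1687012 V.
Difference: 0.000798828 V → 0.799 mV.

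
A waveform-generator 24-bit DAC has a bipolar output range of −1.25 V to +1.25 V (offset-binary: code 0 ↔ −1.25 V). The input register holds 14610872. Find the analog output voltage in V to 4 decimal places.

LSB = 2.5 V / 2^24 = 0.15 µV.
V_out = (−1.25) + 14610872 × 1.49012e-07 V = 0.92719 V.

0.9272 V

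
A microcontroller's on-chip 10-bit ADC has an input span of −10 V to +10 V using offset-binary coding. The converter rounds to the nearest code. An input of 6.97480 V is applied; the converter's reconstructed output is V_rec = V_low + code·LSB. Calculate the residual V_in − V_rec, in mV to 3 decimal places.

One LSB is 20 V / 1024 = 19.531 mV.
(6.97480 − (−10))/0.0195312 = 869.1098; round gives code 869.
V_rec = (−10) + 869·0.0195312 = 6.9726562 V.
Difference: 0.00214375 V → 2.144 mV.

2.144 mV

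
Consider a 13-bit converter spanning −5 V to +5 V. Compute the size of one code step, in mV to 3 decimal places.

1.221 mV

Full-scale span = 10 V.
LSB = 10 / 2^13 = 10 / 8192 = 0.0012207 V = 1.221 mV.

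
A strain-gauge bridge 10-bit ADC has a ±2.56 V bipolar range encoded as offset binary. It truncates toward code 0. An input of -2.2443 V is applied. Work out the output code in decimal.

code 63

LSB = 5.12 V / 1024 = 5.000 mV.
(-2.2443 − (−2.56)) / 0.005 = 63.140 LSBs.
So the output code is 63.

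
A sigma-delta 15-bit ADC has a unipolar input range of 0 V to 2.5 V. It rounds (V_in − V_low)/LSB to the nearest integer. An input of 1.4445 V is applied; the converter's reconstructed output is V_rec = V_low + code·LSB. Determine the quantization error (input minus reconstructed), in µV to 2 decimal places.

26.73 µV

One LSB is 2.5 V / 32768 = 76.29 µV.
Scaled input = 18933.3504 LSBs, so code = 18933.
Code 18933 maps back to 0 + 18933×7.62939e-05 V = 1.4444733 V.
Error = 1.4445 − 1.4444733 = 2.67334e-05 V = 26.73 µV.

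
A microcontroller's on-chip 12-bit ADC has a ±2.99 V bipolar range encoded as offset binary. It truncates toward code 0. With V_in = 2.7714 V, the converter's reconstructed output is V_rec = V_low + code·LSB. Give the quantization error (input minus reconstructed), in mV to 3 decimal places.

Step size: 5.98 V ÷ 2^12 = 1.460 mV.
(2.7714 − (−2.99))/0.00145996 = 3946.2700; ⌊·⌋ gives code 3946.
Reconstructed: 2.7710059 V.
Difference: 0.000394141 V → 0.394 mV.

0.394 mV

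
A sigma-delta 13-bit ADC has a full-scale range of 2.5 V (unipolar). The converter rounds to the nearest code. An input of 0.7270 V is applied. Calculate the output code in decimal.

LSB = 2.5 V / 8192 = 305.18 µV.
Input sits at 2382.234 steps above V_low.
Round → code 2382.

code 2382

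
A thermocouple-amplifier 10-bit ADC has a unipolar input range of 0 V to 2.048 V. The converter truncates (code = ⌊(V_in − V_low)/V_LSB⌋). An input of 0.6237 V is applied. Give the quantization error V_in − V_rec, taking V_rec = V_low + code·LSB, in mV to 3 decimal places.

LSB = 2.048/2^10 = 2.000 mV.
(0.6237 − 0)/0.002 = 311.8500; ⌊·⌋ gives code 311.
Reconstructed: 0.622 V.
V_in − V_rec = 0.0017 V = 1.700 mV.

1.700 mV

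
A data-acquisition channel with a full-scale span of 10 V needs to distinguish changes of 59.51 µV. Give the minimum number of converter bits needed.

18 bits

Number of steps required ≥ 10 V / 59.51 µV = 168038.99.
Need 2^N ≥ 168038.99; 2^17 = 131072, 2^18 = 262144.
Minimum N = 18.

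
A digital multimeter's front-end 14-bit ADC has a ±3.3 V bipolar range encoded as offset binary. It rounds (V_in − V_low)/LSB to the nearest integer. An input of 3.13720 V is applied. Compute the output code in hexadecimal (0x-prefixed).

code 0x3E6C (decimal 15980)

With 16384 levels over 6.6 V, one step is 402.83 µV.
(3.13720 − (−3.3)) / 0.000402832 = 15979.861 LSBs.
So the output code is 15980.
In hexadecimal (0x-prefixed): 0x3E6C.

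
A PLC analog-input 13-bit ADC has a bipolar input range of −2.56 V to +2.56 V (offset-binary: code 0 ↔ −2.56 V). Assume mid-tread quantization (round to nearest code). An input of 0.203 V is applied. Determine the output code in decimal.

code 4421

LSB = 5.12 V / 8192 = 0.625 mV.
(0.203 − (−2.56)) / 0.000625 = 4420.800 LSBs.
So the output code is 4421.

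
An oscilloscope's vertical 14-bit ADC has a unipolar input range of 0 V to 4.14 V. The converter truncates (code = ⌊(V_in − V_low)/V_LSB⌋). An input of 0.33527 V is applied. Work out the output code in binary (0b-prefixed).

code 0b10100101110 (decimal 1326)

With 16384 levels over 4.14 V, one step is 252.69 µV.
(V_in − V_low)/LSB = (0.33527 − 0) / 0.000252686 = 1326.827.
⌊·⌋(1326.827) = 1326.
In binary (0b-prefixed): 0b10100101110.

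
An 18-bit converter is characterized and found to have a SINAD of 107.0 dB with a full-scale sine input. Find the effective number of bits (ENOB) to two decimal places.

ENOB = (SINAD − 1.76) / 6.02 = (107.0 − 1.76)/6.02 = 17.482.

17.48 bits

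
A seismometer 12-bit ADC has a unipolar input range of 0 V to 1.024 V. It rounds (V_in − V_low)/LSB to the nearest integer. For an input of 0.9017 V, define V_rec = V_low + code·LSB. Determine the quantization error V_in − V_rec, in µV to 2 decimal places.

One LSB is 1.024 V / 4096 = 250.00 µV.
Scaled input = 3606.8000 LSBs, so code = 3607.
Reconstructed: 0.90175 V.
Difference: -5e-05 V → -50.00 µV.

-50.00 µV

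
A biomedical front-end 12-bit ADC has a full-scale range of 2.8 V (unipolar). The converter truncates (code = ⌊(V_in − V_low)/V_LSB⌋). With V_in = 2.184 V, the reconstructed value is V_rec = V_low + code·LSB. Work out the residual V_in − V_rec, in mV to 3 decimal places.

0.602 mV

LSB = 2.8/2^12 = 0.684 mV.
(V_in − V_low)/LSB = (2.184 − 0)/0.000683594 = 3194.8800 → code 3194 (floor).
Reconstructed: 2.1833984 V.
V_in − V_rec = 0.000601562 V = 0.602 mV.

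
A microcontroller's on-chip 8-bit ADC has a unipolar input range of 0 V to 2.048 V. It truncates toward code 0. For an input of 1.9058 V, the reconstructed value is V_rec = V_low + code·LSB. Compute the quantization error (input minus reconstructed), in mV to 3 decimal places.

One LSB is 2.048 V / 256 = 8.000 mV.
(V_in − V_low)/LSB = (1.9058 − 0)/0.008 = 238.2250 → code 238 (floor).
Reconstructed: 1.904 V.
Error = 1.9058 − 1.904 = 0.0018 V = 1.800 mV.

1.800 mV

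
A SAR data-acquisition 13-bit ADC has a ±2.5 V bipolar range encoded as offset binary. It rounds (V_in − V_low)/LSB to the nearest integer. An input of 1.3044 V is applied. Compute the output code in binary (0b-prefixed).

Full-scale span = 5 V; LSB = 5/2^13 = 0.610 mV.
(1.3044 − (−2.5)) / 0.000610352 = 6233.129 LSBs.
Round → code 6233.
In binary (0b-prefixed): 0b1100001011001.

code 0b1100001011001 (decimal 6233)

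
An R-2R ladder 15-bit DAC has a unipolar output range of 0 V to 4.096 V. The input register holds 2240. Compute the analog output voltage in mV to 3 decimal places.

280.000 mV

LSB = 4.096 V / 2^15 = 125.00 µV.
V_out = 0 + 2240 × 0.000125 V = 0.28 V.
= 280.000 mV.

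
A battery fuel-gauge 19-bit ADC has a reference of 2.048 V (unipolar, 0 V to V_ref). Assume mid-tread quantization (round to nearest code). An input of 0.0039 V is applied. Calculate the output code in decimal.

code 998

LSB = 2.048 V / 524288 = 3.91 µV.
(0.0039 − 0) / 3.90625e-06 = 998.400 LSBs.
So the output code is 998.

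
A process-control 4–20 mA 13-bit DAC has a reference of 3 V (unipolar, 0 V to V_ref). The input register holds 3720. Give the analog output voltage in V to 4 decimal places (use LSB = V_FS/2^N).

1.3623 V

LSB = 3 V / 2^13 = 366.21 µV.
V_out = 0 + 3720 × 0.000366211 V = 1.3623 V.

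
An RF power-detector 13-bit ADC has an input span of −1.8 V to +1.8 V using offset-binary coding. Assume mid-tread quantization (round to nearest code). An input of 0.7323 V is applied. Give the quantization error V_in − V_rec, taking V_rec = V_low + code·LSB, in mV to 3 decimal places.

Step size: 3.6 V ÷ 2^13 = 439.45 µV.
Scaled input = 5762.3893 LSBs, so code = 5762.
V_rec = (−1.8) + 5762·0.000439453 = 0.73212891 V.
Error = 0.7323 − 0.73212891 = 0.000171094 V = 0.171 mV.

0.171 mV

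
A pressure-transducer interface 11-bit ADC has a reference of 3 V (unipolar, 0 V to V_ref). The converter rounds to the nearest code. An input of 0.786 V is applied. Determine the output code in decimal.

code 537

LSB = 3 V / 2048 = 1.465 mV.
(0.786 − 0) / 0.00146484 = 536.576 LSBs.
Round → code 537.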